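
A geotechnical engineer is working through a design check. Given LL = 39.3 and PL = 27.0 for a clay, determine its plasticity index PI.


Using PI = LL - PL
PI = 39.3 - 27.0
PI = 12.3


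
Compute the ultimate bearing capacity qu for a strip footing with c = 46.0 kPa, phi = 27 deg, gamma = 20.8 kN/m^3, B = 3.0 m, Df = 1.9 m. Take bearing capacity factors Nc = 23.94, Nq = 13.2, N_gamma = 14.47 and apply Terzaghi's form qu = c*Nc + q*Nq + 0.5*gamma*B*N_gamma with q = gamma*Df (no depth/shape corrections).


Compute qu = c*Nc + gamma*Df*Nq + 0.5*gamma*B*N_gamma
Term 1: 46.0 * 23.94 = 1101.24
Term 2: 20.8 * 1.9 * 13.2 = 521.664
Term 3: 0.5 * 20.8 * 3.0 * 14.47 = 451.464
qu = 1101.24 + 521.664 + 451.464
qu = 2074.37 kPa


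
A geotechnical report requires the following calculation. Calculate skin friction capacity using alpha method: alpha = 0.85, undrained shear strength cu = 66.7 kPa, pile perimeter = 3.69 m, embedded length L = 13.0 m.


Using Qs = alpha * cu * perimeter * L
Qs = 0.85 * 66.7 * 3.69 * 13.0
Qs = 2719.66 kN


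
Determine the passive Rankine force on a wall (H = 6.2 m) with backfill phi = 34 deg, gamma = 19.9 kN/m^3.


Result: 1352.88 kN/m

Derivation:
Compute passive earth pressure coefficient:
Kp = tan^2(45 + phi/2) = tan^2(62.0) = 3.537132
Compute passive force:
Pp = 0.5 * Kp * gamma * H^2
Pp = 0.5 * 3.537132 * 19.9 * 6.2^2
Pp = 1352.88 kN/m


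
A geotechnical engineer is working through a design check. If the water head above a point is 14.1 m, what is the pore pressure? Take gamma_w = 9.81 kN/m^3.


Using u = gamma_w * h_w
u = 9.81 * 14.1
u = 138.32 kPa


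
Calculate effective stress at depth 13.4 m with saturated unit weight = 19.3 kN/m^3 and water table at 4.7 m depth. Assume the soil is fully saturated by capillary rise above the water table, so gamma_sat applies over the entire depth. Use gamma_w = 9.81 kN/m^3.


Total stress = gamma_sat * depth
sigma = 19.3 * 13.4 = 258.62 kPa
Pore water pressure u = gamma_w * (depth - d_wt)
u = 9.81 * (13.4 - 4.7) = 85.347 kPa
Effective stress = sigma - u
sigma' = 258.62 - 85.347 = 173.27 kPa


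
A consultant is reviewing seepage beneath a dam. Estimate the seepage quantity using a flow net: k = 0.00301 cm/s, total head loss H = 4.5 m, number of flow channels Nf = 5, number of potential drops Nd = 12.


Convert k to m/s for unit consistency with H:
k = 0.00301 cm/s = 0.00301 / 100 m/s = 3.01e-05 m/s
Using q = k * H * Nf / Nd
Nf / Nd = 5 / 12 = 0.4167
q = 3.01e-05 * 4.5 * 0.4167
q = 5.644e-05 m^3/s per m


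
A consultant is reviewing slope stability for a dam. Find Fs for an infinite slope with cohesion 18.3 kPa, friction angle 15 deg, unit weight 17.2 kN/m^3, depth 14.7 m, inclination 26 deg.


Using Fs = c / (gamma*H*sin(beta)*cos(beta)) + tan(phi)/tan(beta)
Cohesion contribution = 18.3 / (17.2*14.7*sin(26)*cos(26))
Cohesion contribution = 0.183697
Friction contribution = tan(15)/tan(26) = 0.549377
Fs = 0.183697 + 0.549377
Fs = 0.733


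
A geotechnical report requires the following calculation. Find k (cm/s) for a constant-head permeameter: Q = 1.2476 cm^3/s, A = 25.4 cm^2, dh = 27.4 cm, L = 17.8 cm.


Compute hydraulic gradient:
i = dh / L = 27.4 / 17.8 = 1.53933
Then apply Darcy's law:
k = Q / (A * i)
k = 1.2476 / (25.4 * 1.53933)
k = 1.2476 / 39.0989
k = 0.031909 cm/s


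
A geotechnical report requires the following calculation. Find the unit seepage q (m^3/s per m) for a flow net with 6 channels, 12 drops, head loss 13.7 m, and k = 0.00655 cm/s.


Convert k to m/s for unit consistency with H:
k = 0.00655 cm/s = 0.00655 / 100 m/s = 6.55e-05 m/s
Using q = k * H * Nf / Nd
Nf / Nd = 6 / 12 = 0.5
q = 6.55e-05 * 13.7 * 0.5
q = 0.0004487 m^3/s per m


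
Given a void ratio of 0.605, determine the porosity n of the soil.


Using the relation n = e / (1 + e)
n = 0.605 / (1 + 0.605)
n = 0.605 / 1.605
n = 0.3769


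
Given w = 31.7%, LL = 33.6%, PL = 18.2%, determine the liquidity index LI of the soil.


Result: 0.877

Derivation:
First compute the plasticity index:
PI = LL - PL = 33.6 - 18.2 = 15.4
Then compute the liquidity index:
LI = (w - PL) / PI
LI = (31.7 - 18.2) / 15.4
LI = 0.877


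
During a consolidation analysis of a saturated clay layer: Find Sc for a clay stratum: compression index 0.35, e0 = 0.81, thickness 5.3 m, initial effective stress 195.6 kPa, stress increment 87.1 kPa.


Using Sc = Cc * H / (1 + e0) * log10((sigma0 + delta_sigma) / sigma0)
Stress ratio = (195.6 + 87.1) / 195.6 = 1.4453
log10(1.4453) = 0.159957
Cc * H / (1 + e0) = 0.35 * 5.3 / (1 + 0.81) = 1.02486
Sc = 1.02486 * 0.159957
Sc = 0.1639 m


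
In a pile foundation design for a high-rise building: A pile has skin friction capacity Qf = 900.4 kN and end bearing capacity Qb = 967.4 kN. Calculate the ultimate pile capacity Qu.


Using Qu = Qf + Qb
Qu = 900.4 + 967.4
Qu = 1867.8 kN


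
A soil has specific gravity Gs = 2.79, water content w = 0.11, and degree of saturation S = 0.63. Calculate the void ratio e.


Result: 0.4871

Derivation:
Using the relation e = Gs * w / S
e = 2.79 * 0.11 / 0.63
e = 0.4871


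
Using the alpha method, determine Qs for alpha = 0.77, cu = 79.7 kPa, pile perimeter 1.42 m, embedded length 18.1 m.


Using Qs = alpha * cu * perimeter * L
Qs = 0.77 * 79.7 * 1.42 * 18.1
Qs = 1577.31 kN


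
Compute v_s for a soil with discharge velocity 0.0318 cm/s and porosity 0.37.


Using v_s = v_d / n
v_s = 0.0318 / 0.37
v_s = 0.08595 cm/s


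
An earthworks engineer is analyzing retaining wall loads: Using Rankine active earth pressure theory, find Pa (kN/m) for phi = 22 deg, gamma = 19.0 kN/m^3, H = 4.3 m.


Result: 79.92 kN/m

Derivation:
Compute active earth pressure coefficient:
Ka = tan^2(45 - phi/2) = tan^2(34.0) = 0.454962
Compute active force:
Pa = 0.5 * Ka * gamma * H^2
Pa = 0.5 * 0.454962 * 19.0 * 4.3^2
Pa = 79.92 kN/m


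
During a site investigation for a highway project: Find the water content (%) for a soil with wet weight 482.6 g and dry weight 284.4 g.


Result: 69.69 %

Derivation:
Using w = (m_wet - m_dry) / m_dry * 100
m_wet - m_dry = 482.6 - 284.4 = 198.2 g
w = 198.2 / 284.4 * 100
w = 69.69 %


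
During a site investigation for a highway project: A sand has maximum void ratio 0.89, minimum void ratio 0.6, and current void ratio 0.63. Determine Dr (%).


Result: 89.66 %

Derivation:
Using Dr = (e_max - e) / (e_max - e_min) * 100
e_max - e = 0.89 - 0.63 = 0.26
e_max - e_min = 0.89 - 0.6 = 0.29
Dr = 0.26 / 0.29 * 100
Dr = 89.66 %


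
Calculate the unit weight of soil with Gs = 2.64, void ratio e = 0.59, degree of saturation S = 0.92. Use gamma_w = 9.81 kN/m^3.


Result: 19.637 kN/m^3

Derivation:
Using gamma = gamma_w * (Gs + S*e) / (1 + e)
Numerator: Gs + S*e = 2.64 + 0.92*0.59 = 3.1828
Denominator: 1 + e = 1 + 0.59 = 1.59
gamma = 9.81 * 3.1828 / 1.59
gamma = 19.637 kN/m^3


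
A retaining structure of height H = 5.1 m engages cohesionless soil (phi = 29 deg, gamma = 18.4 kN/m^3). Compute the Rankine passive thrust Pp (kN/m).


Result: 689.65 kN/m

Derivation:
Compute passive earth pressure coefficient:
Kp = tan^2(45 + phi/2) = tan^2(59.5) = 2.88206
Compute passive force:
Pp = 0.5 * Kp * gamma * H^2
Pp = 0.5 * 2.88206 * 18.4 * 5.1^2
Pp = 689.65 kN/m


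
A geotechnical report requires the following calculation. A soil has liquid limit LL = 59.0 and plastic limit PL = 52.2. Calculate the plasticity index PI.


Using PI = LL - PL
PI = 59.0 - 52.2
PI = 6.8


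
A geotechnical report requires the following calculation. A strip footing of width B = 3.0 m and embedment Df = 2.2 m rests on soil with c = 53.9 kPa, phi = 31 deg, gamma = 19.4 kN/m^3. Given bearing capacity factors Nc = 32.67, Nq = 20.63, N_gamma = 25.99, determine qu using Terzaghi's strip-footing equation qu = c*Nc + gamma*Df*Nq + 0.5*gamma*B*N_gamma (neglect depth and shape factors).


Result: 3397.71 kPa

Derivation:
Compute qu = c*Nc + gamma*Df*Nq + 0.5*gamma*B*N_gamma
Term 1: 53.9 * 32.67 = 1760.913
Term 2: 19.4 * 2.2 * 20.63 = 880.4884
Term 3: 0.5 * 19.4 * 3.0 * 25.99 = 756.309
qu = 1760.913 + 880.4884 + 756.309
qu = 3397.71 kPa


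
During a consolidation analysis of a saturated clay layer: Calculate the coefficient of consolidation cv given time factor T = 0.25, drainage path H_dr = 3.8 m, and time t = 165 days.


Result: 0.02188 m^2/day

Derivation:
Using cv = T * H_dr^2 / t
H_dr^2 = 3.8^2 = 14.44
cv = 0.25 * 14.44 / 165
cv = 0.02188 m^2/day


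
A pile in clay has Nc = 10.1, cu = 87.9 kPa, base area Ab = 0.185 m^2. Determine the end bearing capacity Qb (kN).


Using Qb = Nc * cu * Ab
Qb = 10.1 * 87.9 * 0.185
Qb = 164.24 kN


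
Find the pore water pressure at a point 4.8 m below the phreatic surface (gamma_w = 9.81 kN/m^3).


Using u = gamma_w * h_w
u = 9.81 * 4.8
u = 47.09 kPa


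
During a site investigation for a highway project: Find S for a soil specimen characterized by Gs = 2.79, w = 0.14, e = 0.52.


Using S = Gs * w / e
S = 2.79 * 0.14 / 0.52
S = 0.7512


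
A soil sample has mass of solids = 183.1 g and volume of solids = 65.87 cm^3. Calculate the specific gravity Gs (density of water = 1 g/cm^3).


Result: 2.78

Derivation:
Using Gs = m_s / (V_s * rho_w)
Since rho_w = 1 g/cm^3:
Gs = 183.1 / 65.87
Gs = 2.78


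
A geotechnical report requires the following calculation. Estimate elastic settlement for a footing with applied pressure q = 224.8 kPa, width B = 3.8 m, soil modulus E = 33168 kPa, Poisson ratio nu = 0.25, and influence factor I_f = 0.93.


Using Se = q * B * (1 - nu^2) * I_f / E
1 - nu^2 = 1 - 0.25^2 = 0.9375
Se = 224.8 * 3.8 * 0.9375 * 0.93 / 33168
Se = 0.022455 m
Convert to mm: Se = 0.022455 * 1000 = 22.455 mm


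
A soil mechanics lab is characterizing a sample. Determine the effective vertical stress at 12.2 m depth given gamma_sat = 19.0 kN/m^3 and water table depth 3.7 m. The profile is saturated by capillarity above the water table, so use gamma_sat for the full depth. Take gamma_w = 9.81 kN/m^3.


Total stress = gamma_sat * depth
sigma = 19.0 * 12.2 = 231.8 kPa
Pore water pressure u = gamma_w * (depth - d_wt)
u = 9.81 * (12.2 - 3.7) = 83.385 kPa
Effective stress = sigma - u
sigma' = 231.8 - 83.385 = 148.42 kPa


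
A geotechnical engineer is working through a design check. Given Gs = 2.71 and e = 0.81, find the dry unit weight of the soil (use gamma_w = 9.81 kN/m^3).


Result: 14.688 kN/m^3

Derivation:
Using gamma_d = Gs * gamma_w / (1 + e)
gamma_d = 2.71 * 9.81 / (1 + 0.81)
gamma_d = 2.71 * 9.81 / 1.81
gamma_d = 14.688 kN/m^3


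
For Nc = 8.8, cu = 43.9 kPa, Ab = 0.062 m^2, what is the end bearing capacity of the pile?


Result: 23.95 kN

Derivation:
Using Qb = Nc * cu * Ab
Qb = 8.8 * 43.9 * 0.062
Qb = 23.95 kN


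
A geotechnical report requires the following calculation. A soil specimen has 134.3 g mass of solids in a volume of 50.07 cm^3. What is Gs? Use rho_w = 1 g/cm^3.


Using Gs = m_s / (V_s * rho_w)
Since rho_w = 1 g/cm^3:
Gs = 134.3 / 50.07
Gs = 2.682


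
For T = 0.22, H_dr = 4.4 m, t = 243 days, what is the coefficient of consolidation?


Result: 0.01753 m^2/day

Derivation:
Using cv = T * H_dr^2 / t
H_dr^2 = 4.4^2 = 19.36
cv = 0.22 * 19.36 / 243
cv = 0.01753 m^2/day


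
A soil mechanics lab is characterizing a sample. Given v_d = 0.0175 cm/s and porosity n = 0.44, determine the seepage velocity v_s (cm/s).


Result: 0.03977 cm/s

Derivation:
Using v_s = v_d / n
v_s = 0.0175 / 0.44
v_s = 0.03977 cm/s


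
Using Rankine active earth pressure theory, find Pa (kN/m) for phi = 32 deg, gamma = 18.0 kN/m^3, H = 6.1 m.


Compute active earth pressure coefficient:
Ka = tan^2(45 - phi/2) = tan^2(29.0) = 0.307259
Compute active force:
Pa = 0.5 * Ka * gamma * H^2
Pa = 0.5 * 0.307259 * 18.0 * 6.1^2
Pa = 102.9 kN/m


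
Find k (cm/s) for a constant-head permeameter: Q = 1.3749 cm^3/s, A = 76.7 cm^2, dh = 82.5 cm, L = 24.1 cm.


Result: 0.005236 cm/s

Derivation:
Compute hydraulic gradient:
i = dh / L = 82.5 / 24.1 = 3.42324
Then apply Darcy's law:
k = Q / (A * i)
k = 1.3749 / (76.7 * 3.42324)
k = 1.3749 / 262.562
k = 0.005236 cm/s


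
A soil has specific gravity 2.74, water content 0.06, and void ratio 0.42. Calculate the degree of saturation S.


Using S = Gs * w / e
S = 2.74 * 0.06 / 0.42
S = 0.3914


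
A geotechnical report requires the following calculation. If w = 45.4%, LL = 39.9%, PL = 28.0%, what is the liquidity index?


First compute the plasticity index:
PI = LL - PL = 39.9 - 28.0 = 11.9
Then compute the liquidity index:
LI = (w - PL) / PI
LI = (45.4 - 28.0) / 11.9
LI = 1.462


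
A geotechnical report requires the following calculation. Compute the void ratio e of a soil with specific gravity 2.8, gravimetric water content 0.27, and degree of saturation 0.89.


Using the relation e = Gs * w / S
e = 2.8 * 0.27 / 0.89
e = 0.8494


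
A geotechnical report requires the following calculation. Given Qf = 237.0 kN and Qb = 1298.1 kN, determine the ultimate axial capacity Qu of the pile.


Using Qu = Qf + Qb
Qu = 237.0 + 1298.1
Qu = 1535.1 kN


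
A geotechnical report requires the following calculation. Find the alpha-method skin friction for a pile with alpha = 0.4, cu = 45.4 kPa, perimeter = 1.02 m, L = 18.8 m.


Using Qs = alpha * cu * perimeter * L
Qs = 0.4 * 45.4 * 1.02 * 18.8
Qs = 348.24 kN


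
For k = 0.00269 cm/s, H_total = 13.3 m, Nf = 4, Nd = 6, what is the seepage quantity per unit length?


Result: 0.0002385 m^3/s per m

Derivation:
Convert k to m/s for unit consistency with H:
k = 0.00269 cm/s = 0.00269 / 100 m/s = 2.69e-05 m/s
Using q = k * H * Nf / Nd
Nf / Nd = 4 / 6 = 0.6667
q = 2.69e-05 * 13.3 * 0.6667
q = 0.0002385 m^3/s per m


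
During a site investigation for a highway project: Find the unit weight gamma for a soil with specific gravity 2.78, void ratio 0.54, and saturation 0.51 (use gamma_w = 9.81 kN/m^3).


Result: 19.463 kN/m^3

Derivation:
Using gamma = gamma_w * (Gs + S*e) / (1 + e)
Numerator: Gs + S*e = 2.78 + 0.51*0.54 = 3.0554
Denominator: 1 + e = 1 + 0.54 = 1.54
gamma = 9.81 * 3.0554 / 1.54
gamma = 19.463 kN/m^3


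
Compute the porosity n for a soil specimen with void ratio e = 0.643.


Result: 0.3914

Derivation:
Using the relation n = e / (1 + e)
n = 0.643 / (1 + 0.643)
n = 0.643 / 1.643
n = 0.3914


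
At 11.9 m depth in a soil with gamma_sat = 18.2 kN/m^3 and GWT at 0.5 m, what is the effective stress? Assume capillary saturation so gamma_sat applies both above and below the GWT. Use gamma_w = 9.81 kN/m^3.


Result: 104.75 kPa

Derivation:
Total stress = gamma_sat * depth
sigma = 18.2 * 11.9 = 216.58 kPa
Pore water pressure u = gamma_w * (depth - d_wt)
u = 9.81 * (11.9 - 0.5) = 111.834 kPa
Effective stress = sigma - u
sigma' = 216.58 - 111.834 = 104.75 kPa


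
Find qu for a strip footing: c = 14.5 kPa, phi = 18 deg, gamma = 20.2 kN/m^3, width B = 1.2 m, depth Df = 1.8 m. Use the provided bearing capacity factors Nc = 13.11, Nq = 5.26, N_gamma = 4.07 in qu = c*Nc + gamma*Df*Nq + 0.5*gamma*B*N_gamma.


Compute qu = c*Nc + gamma*Df*Nq + 0.5*gamma*B*N_gamma
Term 1: 14.5 * 13.11 = 190.095
Term 2: 20.2 * 1.8 * 5.26 = 191.2536
Term 3: 0.5 * 20.2 * 1.2 * 4.07 = 49.3284
qu = 190.095 + 191.2536 + 49.3284
qu = 430.68 kPa


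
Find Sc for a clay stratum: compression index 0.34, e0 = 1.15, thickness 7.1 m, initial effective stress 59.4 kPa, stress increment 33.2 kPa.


Result: 0.2165 m

Derivation:
Using Sc = Cc * H / (1 + e0) * log10((sigma0 + delta_sigma) / sigma0)
Stress ratio = (59.4 + 33.2) / 59.4 = 1.55892
log10(1.55892) = 0.192825
Cc * H / (1 + e0) = 0.34 * 7.1 / (1 + 1.15) = 1.12279
Sc = 1.12279 * 0.192825
Sc = 0.2165 m


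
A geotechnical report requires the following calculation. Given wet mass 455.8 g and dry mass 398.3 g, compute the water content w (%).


Using w = (m_wet - m_dry) / m_dry * 100
m_wet - m_dry = 455.8 - 398.3 = 57.5 g
w = 57.5 / 398.3 * 100
w = 14.44 %


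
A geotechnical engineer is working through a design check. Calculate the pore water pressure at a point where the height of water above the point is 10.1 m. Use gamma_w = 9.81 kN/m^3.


Using u = gamma_w * h_w
u = 9.81 * 10.1
u = 99.08 kPa


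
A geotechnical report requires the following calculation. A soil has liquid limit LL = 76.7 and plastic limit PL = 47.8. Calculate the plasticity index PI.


Result: 28.9

Derivation:
Using PI = LL - PL
PI = 76.7 - 47.8
PI = 28.9


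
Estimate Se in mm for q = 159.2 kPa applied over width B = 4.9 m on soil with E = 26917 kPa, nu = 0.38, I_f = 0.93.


Result: 23.06 mm

Derivation:
Using Se = q * B * (1 - nu^2) * I_f / E
1 - nu^2 = 1 - 0.38^2 = 0.8556
Se = 159.2 * 4.9 * 0.8556 * 0.93 / 26917
Se = 0.023060 m
Convert to mm: Se = 0.023060 * 1000 = 23.06 mm


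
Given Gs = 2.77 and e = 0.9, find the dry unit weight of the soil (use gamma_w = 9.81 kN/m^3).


Result: 14.302 kN/m^3

Derivation:
Using gamma_d = Gs * gamma_w / (1 + e)
gamma_d = 2.77 * 9.81 / (1 + 0.9)
gamma_d = 2.77 * 9.81 / 1.9
gamma_d = 14.302 kN/m^3


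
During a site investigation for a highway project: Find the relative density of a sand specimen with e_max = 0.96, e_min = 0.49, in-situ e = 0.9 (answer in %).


Using Dr = (e_max - e) / (e_max - e_min) * 100
e_max - e = 0.96 - 0.9 = 0.06
e_max - e_min = 0.96 - 0.49 = 0.47
Dr = 0.06 / 0.47 * 100
Dr = 12.77 %


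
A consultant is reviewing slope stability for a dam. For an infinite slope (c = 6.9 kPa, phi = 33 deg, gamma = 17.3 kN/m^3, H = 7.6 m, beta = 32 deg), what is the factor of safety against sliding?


Result: 1.156

Derivation:
Using Fs = c / (gamma*H*sin(beta)*cos(beta)) + tan(phi)/tan(beta)
Cohesion contribution = 6.9 / (17.3*7.6*sin(32)*cos(32))
Cohesion contribution = 0.116778
Friction contribution = tan(33)/tan(32) = 1.03927
Fs = 0.116778 + 1.03927
Fs = 1.156


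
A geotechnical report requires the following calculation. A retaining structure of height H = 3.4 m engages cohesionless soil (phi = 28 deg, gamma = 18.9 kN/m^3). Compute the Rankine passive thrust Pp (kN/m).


Result: 302.58 kN/m

Derivation:
Compute passive earth pressure coefficient:
Kp = tan^2(45 + phi/2) = tan^2(59.0) = 2.769826
Compute passive force:
Pp = 0.5 * Kp * gamma * H^2
Pp = 0.5 * 2.769826 * 18.9 * 3.4^2
Pp = 302.58 kN/m


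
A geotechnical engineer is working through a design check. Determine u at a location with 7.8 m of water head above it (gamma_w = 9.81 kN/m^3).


Using u = gamma_w * h_w
u = 9.81 * 7.8
u = 76.52 kPa


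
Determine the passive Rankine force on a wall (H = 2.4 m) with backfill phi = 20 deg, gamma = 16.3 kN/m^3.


Result: 95.75 kN/m

Derivation:
Compute passive earth pressure coefficient:
Kp = tan^2(45 + phi/2) = tan^2(55.0) = 2.039607
Compute passive force:
Pp = 0.5 * Kp * gamma * H^2
Pp = 0.5 * 2.039607 * 16.3 * 2.4^2
Pp = 95.75 kN/m


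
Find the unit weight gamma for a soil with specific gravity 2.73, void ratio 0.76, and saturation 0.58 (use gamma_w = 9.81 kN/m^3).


Result: 17.674 kN/m^3

Derivation:
Using gamma = gamma_w * (Gs + S*e) / (1 + e)
Numerator: Gs + S*e = 2.73 + 0.58*0.76 = 3.1708
Denominator: 1 + e = 1 + 0.76 = 1.76
gamma = 9.81 * 3.1708 / 1.76
gamma = 17.674 kN/m^3


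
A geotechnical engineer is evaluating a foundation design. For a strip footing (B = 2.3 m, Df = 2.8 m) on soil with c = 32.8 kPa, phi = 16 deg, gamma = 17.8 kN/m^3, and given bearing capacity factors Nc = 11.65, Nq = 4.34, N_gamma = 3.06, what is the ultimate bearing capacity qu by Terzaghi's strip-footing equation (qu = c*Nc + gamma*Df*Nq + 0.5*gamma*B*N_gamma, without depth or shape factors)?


Compute qu = c*Nc + gamma*Df*Nq + 0.5*gamma*B*N_gamma
Term 1: 32.8 * 11.65 = 382.12
Term 2: 17.8 * 2.8 * 4.34 = 216.3056
Term 3: 0.5 * 17.8 * 2.3 * 3.06 = 62.6382
qu = 382.12 + 216.3056 + 62.6382
qu = 661.06 kPa


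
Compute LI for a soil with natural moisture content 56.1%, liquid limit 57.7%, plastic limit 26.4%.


First compute the plasticity index:
PI = LL - PL = 57.7 - 26.4 = 31.3
Then compute the liquidity index:
LI = (w - PL) / PI
LI = (56.1 - 26.4) / 31.3
LI = 0.949


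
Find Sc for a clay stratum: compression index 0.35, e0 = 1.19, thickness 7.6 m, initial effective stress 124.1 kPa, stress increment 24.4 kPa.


Using Sc = Cc * H / (1 + e0) * log10((sigma0 + delta_sigma) / sigma0)
Stress ratio = (124.1 + 24.4) / 124.1 = 1.19662
log10(1.19662) = 0.0779547
Cc * H / (1 + e0) = 0.35 * 7.6 / (1 + 1.19) = 1.21461
Sc = 1.21461 * 0.0779547
Sc = 0.0947 m


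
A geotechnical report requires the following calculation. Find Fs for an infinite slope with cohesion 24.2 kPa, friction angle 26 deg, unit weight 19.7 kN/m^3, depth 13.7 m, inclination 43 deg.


Result: 0.703

Derivation:
Using Fs = c / (gamma*H*sin(beta)*cos(beta)) + tan(phi)/tan(beta)
Cohesion contribution = 24.2 / (19.7*13.7*sin(43)*cos(43))
Cohesion contribution = 0.17977
Friction contribution = tan(26)/tan(43) = 0.523029
Fs = 0.17977 + 0.523029
Fs = 0.703


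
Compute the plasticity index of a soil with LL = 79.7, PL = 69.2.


Result: 10.5

Derivation:
Using PI = LL - PL
PI = 79.7 - 69.2
PI = 10.5


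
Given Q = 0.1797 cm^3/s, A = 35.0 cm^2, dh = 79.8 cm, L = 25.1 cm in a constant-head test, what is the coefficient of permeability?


Compute hydraulic gradient:
i = dh / L = 79.8 / 25.1 = 3.17928
Then apply Darcy's law:
k = Q / (A * i)
k = 0.1797 / (35.0 * 3.17928)
k = 0.1797 / 111.275
k = 0.001615 cm/s


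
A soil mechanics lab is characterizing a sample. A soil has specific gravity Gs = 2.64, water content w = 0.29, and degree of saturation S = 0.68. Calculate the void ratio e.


Result: 1.1259

Derivation:
Using the relation e = Gs * w / S
e = 2.64 * 0.29 / 0.68
e = 1.1259


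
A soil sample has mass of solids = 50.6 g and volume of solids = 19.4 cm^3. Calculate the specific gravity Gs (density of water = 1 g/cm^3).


Using Gs = m_s / (V_s * rho_w)
Since rho_w = 1 g/cm^3:
Gs = 50.6 / 19.4
Gs = 2.608


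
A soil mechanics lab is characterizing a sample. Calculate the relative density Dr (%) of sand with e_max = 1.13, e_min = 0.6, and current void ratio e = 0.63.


Result: 94.34 %

Derivation:
Using Dr = (e_max - e) / (e_max - e_min) * 100
e_max - e = 1.13 - 0.63 = 0.5
e_max - e_min = 1.13 - 0.6 = 0.53
Dr = 0.5 / 0.53 * 100
Dr = 94.34 %


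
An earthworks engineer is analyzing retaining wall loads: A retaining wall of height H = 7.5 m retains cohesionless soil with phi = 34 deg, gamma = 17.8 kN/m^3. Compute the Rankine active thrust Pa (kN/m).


Compute active earth pressure coefficient:
Ka = tan^2(45 - phi/2) = tan^2(28.0) = 0.282715
Compute active force:
Pa = 0.5 * Ka * gamma * H^2
Pa = 0.5 * 0.282715 * 17.8 * 7.5^2
Pa = 141.53 kN/m


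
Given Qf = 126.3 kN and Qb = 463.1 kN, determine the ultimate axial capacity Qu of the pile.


Using Qu = Qf + Qb
Qu = 126.3 + 463.1
Qu = 589.4 kN


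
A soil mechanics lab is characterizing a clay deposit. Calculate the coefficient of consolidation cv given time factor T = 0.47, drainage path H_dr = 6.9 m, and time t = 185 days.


Using cv = T * H_dr^2 / t
H_dr^2 = 6.9^2 = 47.61
cv = 0.47 * 47.61 / 185
cv = 0.12096 m^2/day


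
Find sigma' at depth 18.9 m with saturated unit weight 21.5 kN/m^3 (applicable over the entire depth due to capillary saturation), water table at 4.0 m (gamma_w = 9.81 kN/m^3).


Result: 260.18 kPa

Derivation:
Total stress = gamma_sat * depth
sigma = 21.5 * 18.9 = 406.35 kPa
Pore water pressure u = gamma_w * (depth - d_wt)
u = 9.81 * (18.9 - 4.0) = 146.169 kPa
Effective stress = sigma - u
sigma' = 406.35 - 146.169 = 260.18 kPa


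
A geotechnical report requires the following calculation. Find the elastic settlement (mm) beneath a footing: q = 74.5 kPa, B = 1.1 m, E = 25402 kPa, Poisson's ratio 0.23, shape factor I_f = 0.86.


Using Se = q * B * (1 - nu^2) * I_f / E
1 - nu^2 = 1 - 0.23^2 = 0.9471
Se = 74.5 * 1.1 * 0.9471 * 0.86 / 25402
Se = 0.002628 m
Convert to mm: Se = 0.002628 * 1000 = 2.628 mm


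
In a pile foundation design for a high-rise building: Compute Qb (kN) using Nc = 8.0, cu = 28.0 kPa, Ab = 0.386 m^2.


Using Qb = Nc * cu * Ab
Qb = 8.0 * 28.0 * 0.386
Qb = 86.46 kN


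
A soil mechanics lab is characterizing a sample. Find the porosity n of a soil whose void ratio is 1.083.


Result: 0.5199

Derivation:
Using the relation n = e / (1 + e)
n = 1.083 / (1 + 1.083)
n = 1.083 / 2.083
n = 0.5199


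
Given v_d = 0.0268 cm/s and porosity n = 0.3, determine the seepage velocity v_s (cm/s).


Using v_s = v_d / n
v_s = 0.0268 / 0.3
v_s = 0.08933 cm/s


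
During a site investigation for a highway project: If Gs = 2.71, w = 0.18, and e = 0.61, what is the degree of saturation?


Using S = Gs * w / e
S = 2.71 * 0.18 / 0.61
S = 0.7997


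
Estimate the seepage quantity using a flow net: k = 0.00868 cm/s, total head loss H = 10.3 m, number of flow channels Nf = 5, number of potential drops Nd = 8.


Convert k to m/s for unit consistency with H:
k = 0.00868 cm/s = 0.00868 / 100 m/s = 8.68e-05 m/s
Using q = k * H * Nf / Nd
Nf / Nd = 5 / 8 = 0.625
q = 8.68e-05 * 10.3 * 0.625
q = 0.0005588 m^3/s per m


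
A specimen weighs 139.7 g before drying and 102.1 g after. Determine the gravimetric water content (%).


Using w = (m_wet - m_dry) / m_dry * 100
m_wet - m_dry = 139.7 - 102.1 = 37.6 g
w = 37.6 / 102.1 * 100
w = 36.83 %


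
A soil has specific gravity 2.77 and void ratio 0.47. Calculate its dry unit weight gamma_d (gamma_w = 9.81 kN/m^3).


Using gamma_d = Gs * gamma_w / (1 + e)
gamma_d = 2.77 * 9.81 / (1 + 0.47)
gamma_d = 2.77 * 9.81 / 1.47
gamma_d = 18.486 kN/m^3


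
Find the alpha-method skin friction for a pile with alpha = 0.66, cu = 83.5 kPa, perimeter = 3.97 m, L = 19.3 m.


Using Qs = alpha * cu * perimeter * L
Qs = 0.66 * 83.5 * 3.97 * 19.3
Qs = 4222.58 kN


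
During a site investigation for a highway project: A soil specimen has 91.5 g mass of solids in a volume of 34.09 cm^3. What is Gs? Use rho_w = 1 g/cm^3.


Using Gs = m_s / (V_s * rho_w)
Since rho_w = 1 g/cm^3:
Gs = 91.5 / 34.09
Gs = 2.684


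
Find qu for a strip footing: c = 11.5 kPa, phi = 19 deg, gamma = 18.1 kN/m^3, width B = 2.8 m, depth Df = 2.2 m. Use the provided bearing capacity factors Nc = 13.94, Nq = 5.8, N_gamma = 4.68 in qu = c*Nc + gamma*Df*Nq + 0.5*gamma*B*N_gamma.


Result: 509.86 kPa

Derivation:
Compute qu = c*Nc + gamma*Df*Nq + 0.5*gamma*B*N_gamma
Term 1: 11.5 * 13.94 = 160.31
Term 2: 18.1 * 2.2 * 5.8 = 230.956
Term 3: 0.5 * 18.1 * 2.8 * 4.68 = 118.5912
qu = 160.31 + 230.956 + 118.5912
qu = 509.86 kPa


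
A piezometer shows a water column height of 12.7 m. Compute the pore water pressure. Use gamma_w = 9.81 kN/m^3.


Using u = gamma_w * h_w
u = 9.81 * 12.7
u = 124.59 kPa


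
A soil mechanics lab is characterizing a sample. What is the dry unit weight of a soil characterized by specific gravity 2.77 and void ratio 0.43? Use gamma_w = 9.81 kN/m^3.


Using gamma_d = Gs * gamma_w / (1 + e)
gamma_d = 2.77 * 9.81 / (1 + 0.43)
gamma_d = 2.77 * 9.81 / 1.43
gamma_d = 19.003 kN/m^3


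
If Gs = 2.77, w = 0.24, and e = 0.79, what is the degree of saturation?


Result: 0.8415

Derivation:
Using S = Gs * w / e
S = 2.77 * 0.24 / 0.79
S = 0.8415


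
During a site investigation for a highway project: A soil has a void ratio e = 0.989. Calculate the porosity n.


Using the relation n = e / (1 + e)
n = 0.989 / (1 + 0.989)
n = 0.989 / 1.989
n = 0.4972


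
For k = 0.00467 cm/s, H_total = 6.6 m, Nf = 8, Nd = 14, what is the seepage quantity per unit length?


Convert k to m/s for unit consistency with H:
k = 0.00467 cm/s = 0.00467 / 100 m/s = 4.67e-05 m/s
Using q = k * H * Nf / Nd
Nf / Nd = 8 / 14 = 0.5714
q = 4.67e-05 * 6.6 * 0.5714
q = 0.0001761 m^3/s per m


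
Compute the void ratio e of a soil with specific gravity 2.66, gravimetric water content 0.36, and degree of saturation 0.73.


Using the relation e = Gs * w / S
e = 2.66 * 0.36 / 0.73
e = 1.3118


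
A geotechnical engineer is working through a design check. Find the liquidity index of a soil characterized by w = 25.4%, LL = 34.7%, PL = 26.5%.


First compute the plasticity index:
PI = LL - PL = 34.7 - 26.5 = 8.2
Then compute the liquidity index:
LI = (w - PL) / PI
LI = (25.4 - 26.5) / 8.2
LI = -0.134


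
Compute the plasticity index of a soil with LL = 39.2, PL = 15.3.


Result: 23.9

Derivation:
Using PI = LL - PL
PI = 39.2 - 15.3
PI = 23.9


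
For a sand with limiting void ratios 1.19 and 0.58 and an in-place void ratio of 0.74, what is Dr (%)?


Using Dr = (e_max - e) / (e_max - e_min) * 100
e_max - e = 1.19 - 0.74 = 0.45
e_max - e_min = 1.19 - 0.58 = 0.61
Dr = 0.45 / 0.61 * 100
Dr = 73.77 %


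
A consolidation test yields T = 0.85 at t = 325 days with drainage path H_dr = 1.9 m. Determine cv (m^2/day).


Using cv = T * H_dr^2 / t
H_dr^2 = 1.9^2 = 3.61
cv = 0.85 * 3.61 / 325
cv = 0.00944 m^2/day


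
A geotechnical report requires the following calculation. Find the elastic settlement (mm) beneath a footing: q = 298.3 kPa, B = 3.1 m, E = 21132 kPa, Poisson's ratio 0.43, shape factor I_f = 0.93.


Result: 33.172 mm

Derivation:
Using Se = q * B * (1 - nu^2) * I_f / E
1 - nu^2 = 1 - 0.43^2 = 0.8151
Se = 298.3 * 3.1 * 0.8151 * 0.93 / 21132
Se = 0.033172 m
Convert to mm: Se = 0.033172 * 1000 = 33.172 mm


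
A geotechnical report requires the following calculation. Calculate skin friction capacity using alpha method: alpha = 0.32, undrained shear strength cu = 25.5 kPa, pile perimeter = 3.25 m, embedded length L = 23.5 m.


Using Qs = alpha * cu * perimeter * L
Qs = 0.32 * 25.5 * 3.25 * 23.5
Qs = 623.22 kN


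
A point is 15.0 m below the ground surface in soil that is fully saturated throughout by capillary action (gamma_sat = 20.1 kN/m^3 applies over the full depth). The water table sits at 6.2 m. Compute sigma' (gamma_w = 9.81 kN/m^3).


Total stress = gamma_sat * depth
sigma = 20.1 * 15.0 = 301.5 kPa
Pore water pressure u = gamma_w * (depth - d_wt)
u = 9.81 * (15.0 - 6.2) = 86.328 kPa
Effective stress = sigma - u
sigma' = 301.5 - 86.328 = 215.17 kPa


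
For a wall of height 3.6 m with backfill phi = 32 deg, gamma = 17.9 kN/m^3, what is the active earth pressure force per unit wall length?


Compute active earth pressure coefficient:
Ka = tan^2(45 - phi/2) = tan^2(29.0) = 0.307259
Compute active force:
Pa = 0.5 * Ka * gamma * H^2
Pa = 0.5 * 0.307259 * 17.9 * 3.6^2
Pa = 35.64 kN/m


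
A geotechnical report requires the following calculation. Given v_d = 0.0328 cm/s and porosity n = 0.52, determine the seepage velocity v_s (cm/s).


Using v_s = v_d / n
v_s = 0.0328 / 0.52
v_s = 0.06308 cm/s


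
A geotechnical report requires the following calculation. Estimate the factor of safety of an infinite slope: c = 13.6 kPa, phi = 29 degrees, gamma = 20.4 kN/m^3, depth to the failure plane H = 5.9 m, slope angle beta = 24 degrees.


Using Fs = c / (gamma*H*sin(beta)*cos(beta)) + tan(phi)/tan(beta)
Cohesion contribution = 13.6 / (20.4*5.9*sin(24)*cos(24))
Cohesion contribution = 0.304098
Friction contribution = tan(29)/tan(24) = 1.245
Fs = 0.304098 + 1.245
Fs = 1.549


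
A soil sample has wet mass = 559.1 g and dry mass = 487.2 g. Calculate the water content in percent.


Using w = (m_wet - m_dry) / m_dry * 100
m_wet - m_dry = 559.1 - 487.2 = 71.9 g
w = 71.9 / 487.2 * 100
w = 14.76 %


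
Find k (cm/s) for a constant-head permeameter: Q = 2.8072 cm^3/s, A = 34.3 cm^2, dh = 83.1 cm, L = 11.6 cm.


Result: 0.011424 cm/s

Derivation:
Compute hydraulic gradient:
i = dh / L = 83.1 / 11.6 = 7.16379
Then apply Darcy's law:
k = Q / (A * i)
k = 2.8072 / (34.3 * 7.16379)
k = 2.8072 / 245.718
k = 0.011424 cm/s


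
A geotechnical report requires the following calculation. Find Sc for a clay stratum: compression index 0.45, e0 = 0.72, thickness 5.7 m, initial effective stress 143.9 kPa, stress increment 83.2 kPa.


Using Sc = Cc * H / (1 + e0) * log10((sigma0 + delta_sigma) / sigma0)
Stress ratio = (143.9 + 83.2) / 143.9 = 1.57818
log10(1.57818) = 0.198156
Cc * H / (1 + e0) = 0.45 * 5.7 / (1 + 0.72) = 1.49128
Sc = 1.49128 * 0.198156
Sc = 0.2955 m


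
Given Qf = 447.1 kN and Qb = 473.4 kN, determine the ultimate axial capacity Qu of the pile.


Using Qu = Qf + Qb
Qu = 447.1 + 473.4
Qu = 920.5 kN


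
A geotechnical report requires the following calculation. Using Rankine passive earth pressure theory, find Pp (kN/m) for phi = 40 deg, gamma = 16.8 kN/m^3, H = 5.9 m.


Compute passive earth pressure coefficient:
Kp = tan^2(45 + phi/2) = tan^2(65.0) = 4.59891
Compute passive force:
Pp = 0.5 * Kp * gamma * H^2
Pp = 0.5 * 4.59891 * 16.8 * 5.9^2
Pp = 1344.74 kN/m


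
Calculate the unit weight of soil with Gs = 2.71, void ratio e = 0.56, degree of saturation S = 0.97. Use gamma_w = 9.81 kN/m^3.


Using gamma = gamma_w * (Gs + S*e) / (1 + e)
Numerator: Gs + S*e = 2.71 + 0.97*0.56 = 3.2532
Denominator: 1 + e = 1 + 0.56 = 1.56
gamma = 9.81 * 3.2532 / 1.56
gamma = 20.458 kN/m^3


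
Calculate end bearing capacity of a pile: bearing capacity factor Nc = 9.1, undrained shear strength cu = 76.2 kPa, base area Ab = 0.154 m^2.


Using Qb = Nc * cu * Ab
Qb = 9.1 * 76.2 * 0.154
Qb = 106.79 kN


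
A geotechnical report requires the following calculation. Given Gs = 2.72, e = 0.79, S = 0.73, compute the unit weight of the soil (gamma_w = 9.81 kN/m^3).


Using gamma = gamma_w * (Gs + S*e) / (1 + e)
Numerator: Gs + S*e = 2.72 + 0.73*0.79 = 3.2967
Denominator: 1 + e = 1 + 0.79 = 1.79
gamma = 9.81 * 3.2967 / 1.79
gamma = 18.067 kN/m^3


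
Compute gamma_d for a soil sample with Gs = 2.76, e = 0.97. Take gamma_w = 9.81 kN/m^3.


Result: 13.744 kN/m^3

Derivation:
Using gamma_d = Gs * gamma_w / (1 + e)
gamma_d = 2.76 * 9.81 / (1 + 0.97)
gamma_d = 2.76 * 9.81 / 1.97
gamma_d = 13.744 kN/m^3


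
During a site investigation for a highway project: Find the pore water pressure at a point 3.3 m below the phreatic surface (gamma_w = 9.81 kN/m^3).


Using u = gamma_w * h_w
u = 9.81 * 3.3
u = 32.37 kPa


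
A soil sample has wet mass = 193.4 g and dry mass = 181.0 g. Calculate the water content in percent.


Result: 6.85 %

Derivation:
Using w = (m_wet - m_dry) / m_dry * 100
m_wet - m_dry = 193.4 - 181.0 = 12.4 g
w = 12.4 / 181.0 * 100
w = 6.85 %


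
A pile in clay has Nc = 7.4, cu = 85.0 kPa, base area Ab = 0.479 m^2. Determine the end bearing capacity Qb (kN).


Using Qb = Nc * cu * Ab
Qb = 7.4 * 85.0 * 0.479
Qb = 301.29 kN


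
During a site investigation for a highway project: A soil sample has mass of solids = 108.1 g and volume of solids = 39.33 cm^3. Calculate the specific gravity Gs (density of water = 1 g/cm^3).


Result: 2.749

Derivation:
Using Gs = m_s / (V_s * rho_w)
Since rho_w = 1 g/cm^3:
Gs = 108.1 / 39.33
Gs = 2.749


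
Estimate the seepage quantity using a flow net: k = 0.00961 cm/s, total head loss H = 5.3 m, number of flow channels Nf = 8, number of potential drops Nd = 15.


Convert k to m/s for unit consistency with H:
k = 0.00961 cm/s = 0.00961 / 100 m/s = 9.61e-05 m/s
Using q = k * H * Nf / Nd
Nf / Nd = 8 / 15 = 0.5333
q = 9.61e-05 * 5.3 * 0.5333
q = 0.0002716 m^3/s per m


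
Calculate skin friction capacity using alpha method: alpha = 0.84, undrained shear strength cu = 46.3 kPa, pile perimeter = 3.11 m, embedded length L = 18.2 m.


Result: 2201.36 kN

Derivation:
Using Qs = alpha * cu * perimeter * L
Qs = 0.84 * 46.3 * 3.11 * 18.2
Qs = 2201.36 kN


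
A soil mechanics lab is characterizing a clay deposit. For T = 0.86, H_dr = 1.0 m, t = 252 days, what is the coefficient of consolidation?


Result: 0.00341 m^2/day

Derivation:
Using cv = T * H_dr^2 / t
H_dr^2 = 1.0^2 = 1.0
cv = 0.86 * 1.0 / 252
cv = 0.00341 m^2/day


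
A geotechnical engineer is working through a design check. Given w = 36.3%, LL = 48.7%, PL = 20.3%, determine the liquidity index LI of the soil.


Result: 0.563

Derivation:
First compute the plasticity index:
PI = LL - PL = 48.7 - 20.3 = 28.4
Then compute the liquidity index:
LI = (w - PL) / PI
LI = (36.3 - 20.3) / 28.4
LI = 0.563


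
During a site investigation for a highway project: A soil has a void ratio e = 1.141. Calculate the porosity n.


Result: 0.5329

Derivation:
Using the relation n = e / (1 + e)
n = 1.141 / (1 + 1.141)
n = 1.141 / 2.141
n = 0.5329


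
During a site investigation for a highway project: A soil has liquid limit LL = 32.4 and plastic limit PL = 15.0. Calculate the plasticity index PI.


Result: 17.4

Derivation:
Using PI = LL - PL
PI = 32.4 - 15.0
PI = 17.4


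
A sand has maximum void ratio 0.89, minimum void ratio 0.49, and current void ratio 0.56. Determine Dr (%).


Using Dr = (e_max - e) / (e_max - e_min) * 100
e_max - e = 0.89 - 0.56 = 0.33
e_max - e_min = 0.89 - 0.49 = 0.4
Dr = 0.33 / 0.4 * 100
Dr = 82.5 %


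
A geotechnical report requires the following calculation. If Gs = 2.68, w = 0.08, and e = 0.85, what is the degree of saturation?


Result: 0.2522

Derivation:
Using S = Gs * w / e
S = 2.68 * 0.08 / 0.85
S = 0.2522


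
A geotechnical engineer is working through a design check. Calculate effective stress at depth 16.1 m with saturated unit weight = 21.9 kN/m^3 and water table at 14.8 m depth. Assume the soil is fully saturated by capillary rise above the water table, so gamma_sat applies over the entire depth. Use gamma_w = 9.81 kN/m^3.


Result: 339.84 kPa

Derivation:
Total stress = gamma_sat * depth
sigma = 21.9 * 16.1 = 352.59 kPa
Pore water pressure u = gamma_w * (depth - d_wt)
u = 9.81 * (16.1 - 14.8) = 12.753 kPa
Effective stress = sigma - u
sigma' = 352.59 - 12.753 = 339.84 kPa


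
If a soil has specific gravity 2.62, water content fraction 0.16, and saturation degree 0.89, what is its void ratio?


Result: 0.471

Derivation:
Using the relation e = Gs * w / S
e = 2.62 * 0.16 / 0.89
e = 0.471


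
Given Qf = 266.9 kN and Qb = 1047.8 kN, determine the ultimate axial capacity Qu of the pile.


Result: 1314.7 kN

Derivation:
Using Qu = Qf + Qb
Qu = 266.9 + 1047.8
Qu = 1314.7 kN


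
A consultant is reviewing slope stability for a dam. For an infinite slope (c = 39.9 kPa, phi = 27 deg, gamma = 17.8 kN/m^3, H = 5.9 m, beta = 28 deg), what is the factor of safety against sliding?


Result: 1.875

Derivation:
Using Fs = c / (gamma*H*sin(beta)*cos(beta)) + tan(phi)/tan(beta)
Cohesion contribution = 39.9 / (17.8*5.9*sin(28)*cos(28))
Cohesion contribution = 0.916551
Friction contribution = tan(27)/tan(28) = 0.958278
Fs = 0.916551 + 0.958278
Fs = 1.875


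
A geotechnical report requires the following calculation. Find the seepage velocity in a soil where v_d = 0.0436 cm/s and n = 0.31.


Using v_s = v_d / n
v_s = 0.0436 / 0.31
v_s = 0.14065 cm/s


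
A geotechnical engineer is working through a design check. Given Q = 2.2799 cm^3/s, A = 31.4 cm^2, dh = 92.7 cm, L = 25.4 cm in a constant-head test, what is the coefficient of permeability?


Result: 0.019895 cm/s

Derivation:
Compute hydraulic gradient:
i = dh / L = 92.7 / 25.4 = 3.64961
Then apply Darcy's law:
k = Q / (A * i)
k = 2.2799 / (31.4 * 3.64961)
k = 2.2799 / 114.598
k = 0.019895 cm/s


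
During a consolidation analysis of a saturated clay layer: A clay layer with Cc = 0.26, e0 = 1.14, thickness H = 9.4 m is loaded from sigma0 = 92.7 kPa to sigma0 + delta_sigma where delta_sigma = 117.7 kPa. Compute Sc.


Using Sc = Cc * H / (1 + e0) * log10((sigma0 + delta_sigma) / sigma0)
Stress ratio = (92.7 + 117.7) / 92.7 = 2.26969
log10(2.26969) = 0.355966
Cc * H / (1 + e0) = 0.26 * 9.4 / (1 + 1.14) = 1.14206
Sc = 1.14206 * 0.355966
Sc = 0.4065 m


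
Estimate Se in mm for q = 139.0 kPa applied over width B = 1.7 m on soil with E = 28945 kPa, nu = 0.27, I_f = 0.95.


Result: 7.19 mm

Derivation:
Using Se = q * B * (1 - nu^2) * I_f / E
1 - nu^2 = 1 - 0.27^2 = 0.9271
Se = 139.0 * 1.7 * 0.9271 * 0.95 / 28945
Se = 0.007190 m
Convert to mm: Se = 0.007190 * 1000 = 7.19 mm
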